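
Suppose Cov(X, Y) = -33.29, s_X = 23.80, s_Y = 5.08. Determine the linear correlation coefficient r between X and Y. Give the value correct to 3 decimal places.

-0.275

r = Cov(X,Y) / (s_X · s_Y) = -33.29 / (23.80 × 5.08)
  = -33.29 / 120.9040 ≈ -0.275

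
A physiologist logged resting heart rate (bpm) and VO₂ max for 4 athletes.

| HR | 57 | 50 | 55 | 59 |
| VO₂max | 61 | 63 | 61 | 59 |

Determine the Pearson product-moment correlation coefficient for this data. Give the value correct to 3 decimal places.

n = 4, Σx = 221, Σy = 244, Σx² = 12255, Σy² = 14892, Σxy = 13463
nΣxy − ΣxΣy = 53852 − 53924 = -72
nΣx² − (Σx)² = 49020 − 48841 = 179; nΣy² − (Σy)² = 59568 − 59536 = 32
r = -72 / √(179 × 32) = -72 / 75.6836 ≈ -0.951

-0.951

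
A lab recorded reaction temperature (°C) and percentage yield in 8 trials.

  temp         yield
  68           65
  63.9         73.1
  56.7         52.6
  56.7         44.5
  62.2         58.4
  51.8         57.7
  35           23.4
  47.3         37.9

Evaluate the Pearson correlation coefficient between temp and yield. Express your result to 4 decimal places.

n = 8, Σx = 441.6, Σy = 412.6, Σx² = 25151.36, Σy² = 23039.44, Σxy = 23829.67
nΣxy − ΣxΣy = 190637.36 − 182204.16 = 8433.2
nΣx² − (Σx)² = 201210.88 − 195010.56 = 6200.32; nΣy² − (Σy)² = 184315.52 − 170238.76 = 14076.76
r = 8433.2 / √(6200.32 × 14076.76) = 8433.2 / 9342.3989 ≈ 0.9027

0.9027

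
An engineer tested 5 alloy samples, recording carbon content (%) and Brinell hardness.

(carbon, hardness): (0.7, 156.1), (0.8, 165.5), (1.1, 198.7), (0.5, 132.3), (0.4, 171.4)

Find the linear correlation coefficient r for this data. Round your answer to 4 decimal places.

0.6872

n = 5, Σx = 3.5, Σy = 824, Σx² = 2.75, Σy² = 138120.4, Σxy = 594.95
nΣxy − ΣxΣy = 2974.75 − 2884 = 90.75
nΣx² − (Σx)² = 13.75 − 12.25 = 1.5; nΣy² − (Σy)² = 690602 − 678976 = 11626
r = 90.75 / √(1.5 × 11626) = 90.75 / 132.0568 ≈ 0.6872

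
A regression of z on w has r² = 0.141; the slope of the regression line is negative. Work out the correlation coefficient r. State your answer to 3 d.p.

-0.375

|r| = √0.141 = 0.375
The association is negative, so r = −0.375.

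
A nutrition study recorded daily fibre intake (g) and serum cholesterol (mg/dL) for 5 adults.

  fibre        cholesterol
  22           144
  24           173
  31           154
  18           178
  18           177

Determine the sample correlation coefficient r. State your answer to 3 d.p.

-0.558

n = 5, Σx = 113, Σy = 826, Σx² = 2669, Σy² = 137394, Σxy = 18484
nΣxy − ΣxΣy = 92420 − 93338 = -918
nΣx² − (Σx)² = 13345 − 12769 = 576; nΣy² − (Σy)² = 686970 − 682276 = 4694
r = -918 / √(576 × 4694) = -918 / 1644.3065 ≈ -0.558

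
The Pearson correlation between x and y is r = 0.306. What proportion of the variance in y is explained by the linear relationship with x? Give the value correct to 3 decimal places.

0.094

r² = (0.306)² = 0.094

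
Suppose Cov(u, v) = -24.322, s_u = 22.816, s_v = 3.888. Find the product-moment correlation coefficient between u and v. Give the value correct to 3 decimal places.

r = Cov(u,v) / (s_u · s_v) = -24.322 / (22.816 × 3.888)
  = -24.322 / 88.7086 ≈ -0.274

-0.274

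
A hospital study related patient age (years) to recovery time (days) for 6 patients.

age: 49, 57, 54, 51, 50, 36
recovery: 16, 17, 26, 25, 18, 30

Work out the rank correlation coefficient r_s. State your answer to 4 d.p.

-0.2000

Rank age: 2, 6, 5, 4, 3, 1
Rank recovery: 1, 2, 5, 4, 3, 6
d = rank(age) − rank(recovery): 1, 4, 0, 0, 0, -5; Σd² = 42
ρ = 1 − 6Σd² / [n(n²−1)] = 1 − 6×42 / (6×35) = 1 − 252/210 ≈ -0.2000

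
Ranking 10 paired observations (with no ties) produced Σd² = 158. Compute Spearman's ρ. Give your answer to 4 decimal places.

ρ = 1 − 6Σd² / [n(n²−1)] = 1 − 6×158 / (10×99)
  = 1 − 948/990 = 1 − 0.95758 ≈ 0.0424

0.0424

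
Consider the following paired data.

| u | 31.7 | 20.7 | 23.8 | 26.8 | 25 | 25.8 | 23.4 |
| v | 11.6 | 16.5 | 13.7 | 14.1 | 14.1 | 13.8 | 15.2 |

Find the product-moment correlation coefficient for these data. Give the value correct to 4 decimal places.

n = 7, Σu = 177.2, Σv = 99, Σu² = 4556.26, Σv² = 1413.6, Σuv = 2477.43
nΣuv − ΣuΣv = 17342.01 − 17542.8 = -200.79
nΣu² − (Σu)² = 31893.82 − 31399.84 = 493.98; nΣv² − (Σv)² = 9895.2 − 9801 = 94.2
r = -200.79 / √(493.98 × 94.2) = -200.79 / 215.7149 ≈ -0.9308

-0.9308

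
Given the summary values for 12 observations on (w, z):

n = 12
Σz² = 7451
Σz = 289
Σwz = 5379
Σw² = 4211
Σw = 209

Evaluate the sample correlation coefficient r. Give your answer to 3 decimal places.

0.653

r = (nΣwz − ΣwΣz) / √[(nΣw² − (Σw)²)(nΣz² − (Σz)²)]
Numerator: 12×5379 − 209×289 = 4147
Denominator: √[(50532 − 43681)(89412 − 83521)] = √[6851 × 5891] = 6352.8923
r = 4147 / 6352.8923 ≈ 0.653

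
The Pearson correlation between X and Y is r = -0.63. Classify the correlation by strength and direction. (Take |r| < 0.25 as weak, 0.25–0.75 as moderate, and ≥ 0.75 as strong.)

moderate negative

r = -0.63 < 0 so the relationship is negative.
|r| = 0.63, which falls in the moderate range.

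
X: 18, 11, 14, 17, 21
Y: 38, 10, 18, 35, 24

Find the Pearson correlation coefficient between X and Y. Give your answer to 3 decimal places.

n = 5, ΣX = 81, ΣY = 125, ΣX² = 1371, ΣY² = 3669, ΣXY = 2145
nΣXY − ΣXΣY = 10725 − 10125 = 600
nΣX² − (ΣX)² = 6855 − 6561 = 294; nΣY² − (ΣY)² = 18345 − 15625 = 2720
r = 600 / √(294 × 2720) = 600 / 894.2483 ≈ 0.671

0.671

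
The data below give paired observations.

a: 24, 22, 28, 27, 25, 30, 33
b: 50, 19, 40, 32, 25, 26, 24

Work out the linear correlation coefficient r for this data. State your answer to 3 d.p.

-0.136

n = 7, Σa = 189, Σb = 216, Σa² = 5187, Σb² = 7362, Σab = 5799
nΣab − ΣaΣb = 40593 − 40824 = -231
nΣa² − (Σa)² = 36309 − 35721 = 588; nΣb² − (Σb)² = 51534 − 46656 = 4878
r = -231 / √(588 × 4878) = -231 / 1693.5950 ≈ -0.136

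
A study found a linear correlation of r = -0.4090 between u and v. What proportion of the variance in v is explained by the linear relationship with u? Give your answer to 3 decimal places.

0.167

r² = (-0.4090)² = 0.167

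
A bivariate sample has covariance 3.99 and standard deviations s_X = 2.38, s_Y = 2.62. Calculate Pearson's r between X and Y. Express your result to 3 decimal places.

r = Cov(X,Y) / (s_X · s_Y) = 3.99 / (2.38 × 2.62)
  = 3.99 / 6.2356 ≈ 0.640

0.640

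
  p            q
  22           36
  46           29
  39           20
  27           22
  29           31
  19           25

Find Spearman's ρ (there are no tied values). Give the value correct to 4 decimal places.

-0.2000

Rank p: 2, 6, 5, 3, 4, 1
Rank q: 6, 4, 1, 2, 5, 3
d = rank(p) − rank(q): -4, 2, 4, 1, -1, -2; Σd² = 42
ρ = 1 − 6Σd² / [n(n²−1)] = 1 − 6×42 / (6×35) = 1 − 252/210 ≈ -0.2000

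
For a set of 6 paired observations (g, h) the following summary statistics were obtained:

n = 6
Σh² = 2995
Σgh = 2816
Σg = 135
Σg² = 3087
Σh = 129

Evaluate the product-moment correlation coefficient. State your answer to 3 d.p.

-0.826

r = (nΣgh − ΣgΣh) / √[(nΣg² − (Σg)²)(nΣh² − (Σh)²)]
Numerator: 6×2816 − 135×129 = -519
Denominator: √[(18522 − 18225)(17970 − 16641)] = √[297 × 1329] = 628.2619
r = -519 / 628.2619 ≈ -0.826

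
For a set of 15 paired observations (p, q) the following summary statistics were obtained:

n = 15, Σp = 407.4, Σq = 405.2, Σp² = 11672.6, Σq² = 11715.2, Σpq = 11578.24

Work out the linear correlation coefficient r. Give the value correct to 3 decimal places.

r = (nΣpq − ΣpΣq) / √[(nΣp² − (Σp)²)(nΣq² − (Σq)²)]
Numerator: 15×11578.24 − 407.4×405.2 = 8595.12
Denominator: √[(175089 − 165974.76)(175728 − 164187.04)] = √[9114.24 × 11540.96] = 10256.0752
r = 8595.12 / 10256.0752 ≈ 0.838

0.838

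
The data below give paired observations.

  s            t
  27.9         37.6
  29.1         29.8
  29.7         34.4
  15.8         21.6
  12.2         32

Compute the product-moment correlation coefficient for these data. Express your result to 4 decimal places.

n = 5, Σs = 114.7, Σt = 155.4, Σs² = 2905.79, Σt² = 4975.72, Σst = 3669.58
nΣst − ΣsΣt = 18347.9 − 17824.38 = 523.52
nΣs² − (Σs)² = 14528.95 − 13156.09 = 1372.86; nΣt² − (Σt)² = 24878.6 − 24149.16 = 729.44
r = 523.52 / √(1372.86 × 729.44) = 523.52 / 1000.7092 ≈ 0.5231

0.5231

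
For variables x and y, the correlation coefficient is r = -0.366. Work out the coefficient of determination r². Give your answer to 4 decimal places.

r² = (-0.366)² = 0.1340

0.1340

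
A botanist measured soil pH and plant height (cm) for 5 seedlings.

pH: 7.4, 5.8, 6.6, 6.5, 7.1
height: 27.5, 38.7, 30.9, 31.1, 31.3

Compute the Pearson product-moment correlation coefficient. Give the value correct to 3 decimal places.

-0.909

n = 5, Σx = 33.4, Σy = 159.5, Σx² = 224.62, Σy² = 5155.65, Σxy = 1056.28
nΣxy − ΣxΣy = 5281.4 − 5327.3 = -45.9
nΣx² − (Σx)² = 1123.1 − 1115.56 = 7.54; nΣy² − (Σy)² = 25778.25 − 25440.25 = 338
r = -45.9 / √(7.54 × 338) = -45.9 / 50.4829 ≈ -0.909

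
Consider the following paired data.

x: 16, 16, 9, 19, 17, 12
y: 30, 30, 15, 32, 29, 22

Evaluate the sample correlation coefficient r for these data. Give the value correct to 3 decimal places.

n = 6, Σx = 89, Σy = 158, Σx² = 1387, Σy² = 4374, Σxy = 2460
nΣxy − ΣxΣy = 14760 − 14062 = 698
nΣx² − (Σx)² = 8322 − 7921 = 401; nΣy² − (Σy)² = 26244 − 24964 = 1280
r = 698 / √(401 × 1280) = 698 / 716.4356 ≈ 0.974

0.974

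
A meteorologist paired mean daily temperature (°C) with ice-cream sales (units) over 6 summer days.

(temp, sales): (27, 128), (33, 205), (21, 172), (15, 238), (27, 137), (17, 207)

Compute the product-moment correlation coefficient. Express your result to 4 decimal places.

n = 6, Σx = 140, Σy = 1087, Σx² = 3502, Σy² = 206255, Σxy = 24621
nΣxy − ΣxΣy = 147726 − 152180 = -4454
nΣx² − (Σx)² = 21012 − 19600 = 1412; nΣy² − (Σy)² = 1237530 − 1181569 = 55961
r = -4454 / √(1412 × 55961) = -4454 / 8889.1469 ≈ -0.5011

-0.5011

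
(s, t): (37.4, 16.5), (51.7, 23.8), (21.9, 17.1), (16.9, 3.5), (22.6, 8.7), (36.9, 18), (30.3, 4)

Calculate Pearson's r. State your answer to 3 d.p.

n = 7, Σs = 217.7, Σt = 91.6, Σs² = 7627.33, Σt² = 1559.04, Σst = 3263.22
nΣst − ΣsΣt = 22842.54 − 19941.32 = 2901.22
nΣs² − (Σs)² = 53391.31 − 47393.29 = 5998.02; nΣt² − (Σt)² = 10913.28 − 8390.56 = 2522.72
r = 2901.22 / √(5998.02 × 2522.72) = 2901.22 / 3889.9004 ≈ 0.746

0.746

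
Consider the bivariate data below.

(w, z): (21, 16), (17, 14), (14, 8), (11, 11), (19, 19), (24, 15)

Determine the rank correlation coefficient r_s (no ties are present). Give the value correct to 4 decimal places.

Rank w: 5, 3, 2, 1, 4, 6
Rank z: 5, 3, 1, 2, 6, 4
d = rank(w) − rank(z): 0, 0, 1, -1, -2, 2; Σd² = 10
ρ = 1 − 6Σd² / [n(n²−1)] = 1 − 6×10 / (6×35) = 1 − 60/210 ≈ 0.7143

0.7143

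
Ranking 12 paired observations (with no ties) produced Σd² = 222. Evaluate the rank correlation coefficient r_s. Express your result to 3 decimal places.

ρ = 1 − 6Σd² / [n(n²−1)] = 1 − 6×222 / (12×143)
  = 1 − 1332/1716 = 1 − 0.7762 ≈ 0.224

0.224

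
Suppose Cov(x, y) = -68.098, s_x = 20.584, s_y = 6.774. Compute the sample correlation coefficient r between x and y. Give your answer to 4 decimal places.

-0.4884

r = Cov(x,y) / (s_x · s_y) = -68.098 / (20.584 × 6.774)
  = -68.098 / 139.4360 ≈ -0.4884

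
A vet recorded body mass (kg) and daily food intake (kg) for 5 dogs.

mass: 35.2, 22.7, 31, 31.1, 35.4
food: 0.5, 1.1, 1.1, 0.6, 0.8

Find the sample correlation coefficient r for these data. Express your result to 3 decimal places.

-0.662

n = 5, Σx = 155.4, Σy = 4.1, Σx² = 4935.7, Σy² = 3.67, Σxy = 123.65
nΣxy − ΣxΣy = 618.25 − 637.14 = -18.89
nΣx² − (Σx)² = 24678.5 − 24149.16 = 529.34; nΣy² − (Σy)² = 18.35 − 16.81 = 1.54
r = -18.89 / √(529.34 × 1.54) = -18.89 / 28.5514 ≈ -0.662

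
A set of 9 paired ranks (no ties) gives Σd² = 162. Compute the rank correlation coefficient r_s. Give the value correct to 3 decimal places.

-0.350

ρ = 1 − 6Σd² / [n(n²−1)] = 1 − 6×162 / (9×80)
  = 1 − 972/720 = 1 − 1.3500 ≈ -0.350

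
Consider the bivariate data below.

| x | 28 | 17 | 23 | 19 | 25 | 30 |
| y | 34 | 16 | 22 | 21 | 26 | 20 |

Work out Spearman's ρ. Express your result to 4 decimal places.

0.4286

Rank x: 5, 1, 3, 2, 4, 6
Rank y: 6, 1, 4, 3, 5, 2
d = rank(x) − rank(y): -1, 0, -1, -1, -1, 4; Σd² = 20
ρ = 1 − 6Σd² / [n(n²−1)] = 1 − 6×20 / (6×35) = 1 − 120/210 ≈ 0.4286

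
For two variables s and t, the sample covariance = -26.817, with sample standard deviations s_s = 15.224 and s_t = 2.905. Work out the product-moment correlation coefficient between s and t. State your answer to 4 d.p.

r = Cov(s,t) / (s_s · s_t) = -26.817 / (15.224 × 2.905)
  = -26.817 / 44.2257 ≈ -0.6064

-0.6064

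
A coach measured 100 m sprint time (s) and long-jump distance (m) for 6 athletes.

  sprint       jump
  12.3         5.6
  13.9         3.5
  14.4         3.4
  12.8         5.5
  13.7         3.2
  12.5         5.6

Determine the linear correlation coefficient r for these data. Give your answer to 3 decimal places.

-0.937

n = 6, Σx = 79.6, Σy = 26.8, Σx² = 1059.64, Σy² = 127.02, Σxy = 350.73
nΣxy − ΣxΣy = 2104.38 − 2133.28 = -28.9
nΣx² − (Σx)² = 6357.84 − 6336.16 = 21.68; nΣy² − (Σy)² = 762.12 − 718.24 = 43.88
r = -28.9 / √(21.68 × 43.88) = -28.9 / 30.8434 ≈ -0.937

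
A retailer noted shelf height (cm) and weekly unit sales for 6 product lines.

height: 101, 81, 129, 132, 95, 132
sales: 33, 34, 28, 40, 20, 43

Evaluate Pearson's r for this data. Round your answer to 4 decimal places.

n = 6, Σx = 670, Σy = 198, Σx² = 77276, Σy² = 6878, Σxy = 22555
nΣxy − ΣxΣy = 135330 − 132660 = 2670
nΣx² − (Σx)² = 463656 − 448900 = 14756; nΣy² − (Σy)² = 41268 − 39204 = 2064
r = 2670 / √(14756 × 2064) = 2670 / 5518.7303 ≈ 0.4838

0.4838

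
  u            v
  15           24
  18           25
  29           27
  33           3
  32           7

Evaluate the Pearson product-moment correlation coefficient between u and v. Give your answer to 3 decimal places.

-0.715

n = 5, Σu = 127, Σv = 86, Σu² = 3503, Σv² = 1988, Σuv = 1916
nΣuv − ΣuΣv = 9580 − 10922 = -1342
nΣu² − (Σu)² = 17515 − 16129 = 1386; nΣv² − (Σv)² = 9940 − 7396 = 2544
r = -1342 / √(1386 × 2544) = -1342 / 1877.7604 ≈ -0.715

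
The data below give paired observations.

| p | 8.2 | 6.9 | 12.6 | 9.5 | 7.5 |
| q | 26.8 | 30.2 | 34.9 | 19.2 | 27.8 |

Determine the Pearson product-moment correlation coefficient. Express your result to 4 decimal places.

0.3282

n = 5, Σp = 44.7, Σq = 138.9, Σp² = 420.11, Σq² = 3989.77, Σpq = 1258.78
nΣpq − ΣpΣq = 6293.9 − 6208.83 = 85.07
nΣp² − (Σp)² = 2100.55 − 1998.09 = 102.46; nΣq² − (Σq)² = 19948.85 − 19293.21 = 655.64
r = 85.07 / √(102.46 × 655.64) = 85.07 / 259.1850 ≈ 0.3282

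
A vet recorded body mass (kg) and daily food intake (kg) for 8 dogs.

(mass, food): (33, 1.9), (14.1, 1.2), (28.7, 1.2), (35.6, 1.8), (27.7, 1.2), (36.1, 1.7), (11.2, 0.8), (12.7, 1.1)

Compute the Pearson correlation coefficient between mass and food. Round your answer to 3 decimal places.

0.849

n = 8, Σx = 199.1, Σy = 10.9, Σx² = 5736.09, Σy² = 15.91, Σxy = 295.68
nΣxy − ΣxΣy = 2365.44 − 2170.19 = 195.25
nΣx² − (Σx)² = 45888.72 − 39640.81 = 6247.91; nΣy² − (Σy)² = 127.28 − 118.81 = 8.47
r = 195.25 / √(6247.91 × 8.47) = 195.25 / 230.0430 ≈ 0.849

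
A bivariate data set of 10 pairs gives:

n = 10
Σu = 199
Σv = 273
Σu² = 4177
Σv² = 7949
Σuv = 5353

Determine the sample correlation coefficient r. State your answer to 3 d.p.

-0.243

r = (nΣuv − ΣuΣv) / √[(nΣu² − (Σu)²)(nΣv² − (Σv)²)]
Numerator: 10×5353 − 199×273 = -797
Denominator: √[(41770 − 39601)(79490 − 74529)] = √[2169 × 4961] = 3280.3062
r = -797 / 3280.3062 ≈ -0.243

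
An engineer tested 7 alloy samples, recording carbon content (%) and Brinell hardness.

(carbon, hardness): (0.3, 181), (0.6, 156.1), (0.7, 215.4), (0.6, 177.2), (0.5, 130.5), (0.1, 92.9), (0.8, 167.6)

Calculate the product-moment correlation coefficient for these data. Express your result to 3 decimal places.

n = 7, Σx = 3.6, Σy = 1120.7, Σx² = 2.2, Σy² = 188675.63, Σxy = 613.68
nΣxy − ΣxΣy = 4295.76 − 4034.52 = 261.24
nΣx² − (Σx)² = 15.4 − 12.96 = 2.44; nΣy² − (Σy)² = 1320729.41 − 1255968.49 = 64760.92
r = 261.24 / √(2.44 × 64760.92) = 261.24 / 397.5131 ≈ 0.657

0.657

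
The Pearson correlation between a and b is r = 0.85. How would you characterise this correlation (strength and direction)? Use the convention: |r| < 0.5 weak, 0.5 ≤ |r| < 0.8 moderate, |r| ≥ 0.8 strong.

r = 0.85 > 0 so the relationship is positive.
|r| = 0.85, which falls in the strong range.

strong positive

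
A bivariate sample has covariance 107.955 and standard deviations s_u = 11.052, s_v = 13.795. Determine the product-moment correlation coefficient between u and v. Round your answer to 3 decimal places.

r = Cov(u,v) / (s_u · s_v) = 107.955 / (11.052 × 13.795)
  = 107.955 / 152.4623 ≈ 0.708

0.708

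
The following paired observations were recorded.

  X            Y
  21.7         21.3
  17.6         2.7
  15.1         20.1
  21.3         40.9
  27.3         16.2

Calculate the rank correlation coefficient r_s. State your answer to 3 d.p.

Rank X: 4, 2, 1, 3, 5
Rank Y: 4, 1, 3, 5, 2
d = rank(X) − rank(Y): 0, 1, -2, -2, 3; Σd² = 18
ρ = 1 − 6Σd² / [n(n²−1)] = 1 − 6×18 / (5×24) = 1 − 108/120 ≈ 0.100

0.100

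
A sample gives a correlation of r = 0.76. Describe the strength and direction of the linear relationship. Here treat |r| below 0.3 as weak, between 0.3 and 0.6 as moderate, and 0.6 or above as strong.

r = 0.76 > 0 so the relationship is positive.
|r| = 0.76, which falls in the strong range.

strong positive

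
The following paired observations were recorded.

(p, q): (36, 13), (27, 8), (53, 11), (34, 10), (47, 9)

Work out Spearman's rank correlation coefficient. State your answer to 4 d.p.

0.5000

Rank p: 3, 1, 5, 2, 4
Rank q: 5, 1, 4, 3, 2
d = rank(p) − rank(q): -2, 0, 1, -1, 2; Σd² = 10
ρ = 1 − 6Σd² / [n(n²−1)] = 1 − 6×10 / (5×24) = 1 − 60/120 ≈ 0.5000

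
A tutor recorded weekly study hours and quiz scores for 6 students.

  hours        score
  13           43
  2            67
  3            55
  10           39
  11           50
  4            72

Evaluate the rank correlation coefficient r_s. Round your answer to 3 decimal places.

-0.657

Rank hours: 6, 1, 2, 4, 5, 3
Rank score: 2, 5, 4, 1, 3, 6
d = rank(hours) − rank(score): 4, -4, -2, 3, 2, -3; Σd² = 58
ρ = 1 − 6Σd² / [n(n²−1)] = 1 − 6×58 / (6×35) = 1 − 348/210 ≈ -0.657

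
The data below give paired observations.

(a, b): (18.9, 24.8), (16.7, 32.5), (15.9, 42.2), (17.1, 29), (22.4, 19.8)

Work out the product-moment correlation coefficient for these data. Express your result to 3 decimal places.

n = 5, Σa = 91, Σb = 148.3, Σa² = 1683.08, Σb² = 4685.17, Σab = 2621.87
nΣab − ΣaΣb = 13109.35 − 13495.3 = -385.95
nΣa² − (Σa)² = 8415.4 − 8281 = 134.4; nΣb² − (Σb)² = 23425.85 − 21992.89 = 1432.96
r = -385.95 / √(134.4 × 1432.96) = -385.95 / 438.8506 ≈ -0.879

-0.879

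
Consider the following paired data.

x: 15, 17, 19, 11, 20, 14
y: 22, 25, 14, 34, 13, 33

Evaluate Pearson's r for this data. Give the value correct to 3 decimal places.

-0.922

n = 6, Σx = 96, Σy = 141, Σx² = 1592, Σy² = 3719, Σxy = 2117
nΣxy − ΣxΣy = 12702 − 13536 = -834
nΣx² − (Σx)² = 9552 − 9216 = 336; nΣy² − (Σy)² = 22314 − 19881 = 2433
r = -834 / √(336 × 2433) = -834 / 904.1504 ≈ -0.922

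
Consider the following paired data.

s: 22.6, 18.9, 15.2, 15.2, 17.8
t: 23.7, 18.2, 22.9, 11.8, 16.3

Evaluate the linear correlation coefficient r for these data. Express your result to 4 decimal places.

n = 5, Σs = 89.7, Σt = 92.9, Σs² = 1646.89, Σt² = 1822.27, Σst = 1697.18
nΣst − ΣsΣt = 8485.9 − 8333.13 = 152.77
nΣs² − (Σs)² = 8234.45 − 8046.09 = 188.36; nΣt² − (Σt)² = 9111.35 − 8630.41 = 480.94
r = 152.77 / √(188.36 × 480.94) = 152.77 / 300.9815 ≈ 0.5076

0.5076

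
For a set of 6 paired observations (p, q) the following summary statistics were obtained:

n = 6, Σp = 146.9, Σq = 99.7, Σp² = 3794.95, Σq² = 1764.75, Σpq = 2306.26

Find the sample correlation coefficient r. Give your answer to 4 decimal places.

-0.9202

r = (nΣpq − ΣpΣq) / √[(nΣp² − (Σp)²)(nΣq² − (Σq)²)]
Numerator: 6×2306.26 − 146.9×99.7 = -808.37
Denominator: √[(22769.7 − 21579.61)(10588.5 − 9940.09)] = √[1190.09 × 648.41] = 878.4454
r = -808.37 / 878.4454 ≈ -0.9202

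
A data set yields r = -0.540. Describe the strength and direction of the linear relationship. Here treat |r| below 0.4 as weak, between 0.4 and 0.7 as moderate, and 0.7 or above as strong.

r = -0.540 < 0 so the relationship is negative.
|r| = 0.540, which falls in the moderate range.

moderate negative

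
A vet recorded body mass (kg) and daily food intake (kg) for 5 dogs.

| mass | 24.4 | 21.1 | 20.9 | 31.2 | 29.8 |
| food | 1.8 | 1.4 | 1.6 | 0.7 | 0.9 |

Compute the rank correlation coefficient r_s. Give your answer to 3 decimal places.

-0.700

Rank mass: 3, 2, 1, 5, 4
Rank food: 5, 3, 4, 1, 2
d = rank(mass) − rank(food): -2, -1, -3, 4, 2; Σd² = 34
ρ = 1 − 6Σd² / [n(n²−1)] = 1 − 6×34 / (5×24) = 1 − 204/120 ≈ -0.700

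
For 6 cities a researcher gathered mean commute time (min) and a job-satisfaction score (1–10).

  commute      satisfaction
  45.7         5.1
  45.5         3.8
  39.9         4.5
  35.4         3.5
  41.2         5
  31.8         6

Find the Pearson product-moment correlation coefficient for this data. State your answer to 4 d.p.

-0.2940

n = 6, Σx = 239.5, Σy = 27.9, Σx² = 9712.59, Σy² = 133.95, Σxy = 1106.22
nΣxy − ΣxΣy = 6637.32 − 6682.05 = -44.73
nΣx² − (Σx)² = 58275.54 − 57360.25 = 915.29; nΣy² − (Σy)² = 803.7 − 778.41 = 25.29
r = -44.73 / √(915.29 × 25.29) = -44.73 / 152.1436 ≈ -0.2940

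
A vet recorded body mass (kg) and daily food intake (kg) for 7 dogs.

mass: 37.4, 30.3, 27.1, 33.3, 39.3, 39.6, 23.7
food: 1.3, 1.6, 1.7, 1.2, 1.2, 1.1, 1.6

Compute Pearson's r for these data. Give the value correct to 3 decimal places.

n = 7, Σx = 230.7, Σy = 9.7, Σx² = 7834.49, Σy² = 13.79, Σxy = 311.77
nΣxy − ΣxΣy = 2182.39 − 2237.79 = -55.4
nΣx² − (Σx)² = 54841.43 − 53222.49 = 1618.94; nΣy² − (Σy)² = 96.53 − 94.09 = 2.44
r = -55.4 / √(1618.94 × 2.44) = -55.4 / 62.8507 ≈ -0.881

-0.881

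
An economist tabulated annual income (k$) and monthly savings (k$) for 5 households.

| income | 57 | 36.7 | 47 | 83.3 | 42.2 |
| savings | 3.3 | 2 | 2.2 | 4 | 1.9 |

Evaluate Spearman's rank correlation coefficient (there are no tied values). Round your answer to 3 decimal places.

Rank income: 4, 1, 3, 5, 2
Rank savings: 4, 2, 3, 5, 1
d = rank(income) − rank(savings): 0, -1, 0, 0, 1; Σd² = 2
ρ = 1 − 6Σd² / [n(n²−1)] = 1 − 6×2 / (5×24) = 1 − 12/120 ≈ 0.900

0.900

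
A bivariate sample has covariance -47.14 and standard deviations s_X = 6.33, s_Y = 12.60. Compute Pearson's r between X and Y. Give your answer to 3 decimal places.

-0.591

r = Cov(X,Y) / (s_X · s_Y) = -47.14 / (6.33 × 12.60)
  = -47.14 / 79.7580 ≈ -0.591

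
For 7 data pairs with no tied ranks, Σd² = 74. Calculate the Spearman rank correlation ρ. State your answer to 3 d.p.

ρ = 1 − 6Σd² / [n(n²−1)] = 1 − 6×74 / (7×48)
  = 1 − 444/336 = 1 − 1.3214 ≈ -0.321

-0.321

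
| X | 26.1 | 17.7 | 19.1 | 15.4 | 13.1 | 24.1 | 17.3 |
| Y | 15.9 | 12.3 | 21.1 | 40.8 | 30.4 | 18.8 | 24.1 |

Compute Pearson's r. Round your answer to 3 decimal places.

n = 7, ΣX = 132.8, ΣY = 163.4, ΣX² = 2648.18, ΣY² = 4372.36, ΣXY = 2932.28
nΣXY − ΣXΣY = 20525.96 − 21699.52 = -1173.56
nΣX² − (ΣX)² = 18537.26 − 17635.84 = 901.42; nΣY² − (ΣY)² = 30606.52 − 26699.56 = 3906.96
r = -1173.56 / √(901.42 × 3906.96) = -1173.56 / 1876.6491 ≈ -0.625

-0.625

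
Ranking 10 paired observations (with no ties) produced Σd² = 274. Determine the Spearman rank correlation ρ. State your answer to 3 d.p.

ρ = 1 − 6Σd² / [n(n²−1)] = 1 − 6×274 / (10×99)
  = 1 − 1644/990 = 1 − 1.6606 ≈ -0.661

-0.661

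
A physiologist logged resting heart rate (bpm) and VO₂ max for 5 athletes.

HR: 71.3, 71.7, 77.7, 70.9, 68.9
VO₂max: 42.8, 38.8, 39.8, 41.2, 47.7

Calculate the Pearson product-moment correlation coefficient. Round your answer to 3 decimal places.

n = 5, Σx = 360.5, Σy = 210.3, Σx² = 26035.89, Σy² = 8894.05, Σxy = 15133.67
nΣxy − ΣxΣy = 75668.35 − 75813.15 = -144.8
nΣx² − (Σx)² = 130179.45 − 129960.25 = 219.2; nΣy² − (Σy)² = 44470.25 − 44226.09 = 244.16
r = -144.8 / √(219.2 × 244.16) = -144.8 / 231.3436 ≈ -0.626

-0.626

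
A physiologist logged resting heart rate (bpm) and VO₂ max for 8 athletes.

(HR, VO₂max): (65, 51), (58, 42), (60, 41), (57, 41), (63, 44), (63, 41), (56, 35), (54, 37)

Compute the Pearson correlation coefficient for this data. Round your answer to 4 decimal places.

n = 8, Σx = 476, Σy = 332, Σx² = 28428, Σy² = 13938, Σxy = 19861
nΣxy − ΣxΣy = 158888 − 158032 = 856
nΣx² − (Σx)² = 227424 − 226576 = 848; nΣy² − (Σy)² = 111504 − 110224 = 1280
r = 856 / √(848 × 1280) = 856 / 1041.8445 ≈ 0.8216

0.8216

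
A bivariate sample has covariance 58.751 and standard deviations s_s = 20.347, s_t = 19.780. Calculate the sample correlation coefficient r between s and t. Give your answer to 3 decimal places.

0.146

r = Cov(s,t) / (s_s · s_t) = 58.751 / (20.347 × 19.780)
  = 58.751 / 402.4637 ≈ 0.146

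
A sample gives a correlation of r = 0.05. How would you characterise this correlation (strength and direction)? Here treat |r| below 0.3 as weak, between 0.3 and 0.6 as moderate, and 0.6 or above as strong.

weak positive

r = 0.05 > 0 so the relationship is positive.
|r| = 0.05, which falls in the weak range.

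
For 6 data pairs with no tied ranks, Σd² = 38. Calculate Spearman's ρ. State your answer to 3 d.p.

-0.086

ρ = 1 − 6Σd² / [n(n²−1)] = 1 − 6×38 / (6×35)
  = 1 − 228/210 = 1 − 1.0857 ≈ -0.086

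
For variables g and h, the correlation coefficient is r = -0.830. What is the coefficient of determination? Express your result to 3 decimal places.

0.689

r² = (-0.830)² = 0.689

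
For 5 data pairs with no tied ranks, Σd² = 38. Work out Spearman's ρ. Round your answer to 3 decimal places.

ρ = 1 − 6Σd² / [n(n²−1)] = 1 − 6×38 / (5×24)
  = 1 − 228/120 = 1 − 1.9000 ≈ -0.900

-0.900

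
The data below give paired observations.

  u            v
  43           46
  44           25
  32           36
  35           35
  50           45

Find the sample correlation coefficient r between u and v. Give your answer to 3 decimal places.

0.303

n = 5, Σu = 204, Σv = 187, Σu² = 8534, Σv² = 7287, Σuv = 7705
nΣuv − ΣuΣv = 38525 − 38148 = 377
nΣu² − (Σu)² = 42670 − 41616 = 1054; nΣv² − (Σv)² = 36435 − 34969 = 1466
r = 377 / √(1054 × 1466) = 377 / 1243.0463 ≈ 0.303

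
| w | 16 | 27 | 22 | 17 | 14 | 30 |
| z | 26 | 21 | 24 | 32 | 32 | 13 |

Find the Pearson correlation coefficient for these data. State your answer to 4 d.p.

n = 6, Σw = 126, Σz = 148, Σw² = 2854, Σz² = 3910, Σwz = 2893
nΣwz − ΣwΣz = 17358 − 18648 = -1290
nΣw² − (Σw)² = 17124 − 15876 = 1248; nΣz² − (Σz)² = 23460 − 21904 = 1556
r = -1290 / √(1248 × 1556) = -1290 / 1393.5164 ≈ -0.9257

-0.9257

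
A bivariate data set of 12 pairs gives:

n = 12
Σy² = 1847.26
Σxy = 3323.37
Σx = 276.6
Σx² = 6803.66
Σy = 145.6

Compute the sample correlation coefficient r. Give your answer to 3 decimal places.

r = (nΣxy − ΣxΣy) / √[(nΣx² − (Σx)²)(nΣy² − (Σy)²)]
Numerator: 12×3323.37 − 276.6×145.6 = -392.52
Denominator: √[(81643.92 − 76507.56)(22167.12 − 21199.36)] = √[5136.36 × 967.76] = 2229.5210
r = -392.52 / 2229.5210 ≈ -0.176

-0.176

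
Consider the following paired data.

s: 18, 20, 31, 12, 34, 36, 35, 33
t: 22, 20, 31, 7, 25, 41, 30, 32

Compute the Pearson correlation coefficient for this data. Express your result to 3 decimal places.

0.883

n = 8, Σs = 219, Σt = 208, Σs² = 6595, Σt² = 6124, Σst = 6273
nΣst − ΣsΣt = 50184 − 45552 = 4632
nΣs² − (Σs)² = 52760 − 47961 = 4799; nΣt² − (Σt)² = 48992 − 43264 = 5728
r = 4632 / √(4799 × 5728) = 4632 / 5242.9640 ≈ 0.883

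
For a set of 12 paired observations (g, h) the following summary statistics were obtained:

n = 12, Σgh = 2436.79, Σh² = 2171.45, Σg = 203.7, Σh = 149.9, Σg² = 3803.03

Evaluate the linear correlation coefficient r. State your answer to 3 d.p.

r = (nΣgh − ΣgΣh) / √[(nΣg² − (Σg)²)(nΣh² − (Σh)²)]
Numerator: 12×2436.79 − 203.7×149.9 = -1293.15
Denominator: √[(45636.36 − 41493.69)(26057.4 − 22470.01)] = √[4142.67 × 3587.39] = 3855.0451
r = -1293.15 / 3855.0451 ≈ -0.335

-0.335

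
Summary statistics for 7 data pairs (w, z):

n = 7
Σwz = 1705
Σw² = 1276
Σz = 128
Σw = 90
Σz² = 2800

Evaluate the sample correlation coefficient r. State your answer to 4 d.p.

0.2537

r = (nΣwz − ΣwΣz) / √[(nΣw² − (Σw)²)(nΣz² − (Σz)²)]
Numerator: 7×1705 − 90×128 = 415
Denominator: √[(8932 − 8100)(19600 − 16384)] = √[832 × 3216] = 1635.7604
r = 415 / 1635.7604 ≈ 0.2537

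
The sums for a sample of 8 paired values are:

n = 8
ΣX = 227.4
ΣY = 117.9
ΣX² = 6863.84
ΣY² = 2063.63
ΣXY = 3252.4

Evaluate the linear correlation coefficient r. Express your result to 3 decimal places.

-0.274

r = (nΣXY − ΣXΣY) / √[(nΣX² − (ΣX)²)(nΣY² − (ΣY)²)]
Numerator: 8×3252.4 − 227.4×117.9 = -791.26
Denominator: √[(54910.72 − 51710.76)(16509.04 − 13900.41)] = √[3199.96 × 2608.63] = 2889.2061
r = -791.26 / 2889.2061 ≈ -0.274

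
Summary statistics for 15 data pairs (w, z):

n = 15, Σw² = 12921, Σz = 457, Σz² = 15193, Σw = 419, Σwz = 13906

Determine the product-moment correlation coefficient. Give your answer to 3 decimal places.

0.917

r = (nΣwz − ΣwΣz) / √[(nΣw² − (Σw)²)(nΣz² − (Σz)²)]
Numerator: 15×13906 − 419×457 = 17107
Denominator: √[(193815 − 175561)(227895 − 208849)] = √[18254 × 19046] = 18645.7953
r = 17107 / 18645.7953 ≈ 0.917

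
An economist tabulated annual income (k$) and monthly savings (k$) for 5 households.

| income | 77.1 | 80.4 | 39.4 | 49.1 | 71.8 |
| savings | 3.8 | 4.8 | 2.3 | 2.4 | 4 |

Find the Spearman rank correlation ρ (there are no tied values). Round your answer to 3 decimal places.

0.900

Rank income: 4, 5, 1, 2, 3
Rank savings: 3, 5, 1, 2, 4
d = rank(income) − rank(savings): 1, 0, 0, 0, -1; Σd² = 2
ρ = 1 − 6Σd² / [n(n²−1)] = 1 − 6×2 / (5×24) = 1 − 12/120 ≈ 0.900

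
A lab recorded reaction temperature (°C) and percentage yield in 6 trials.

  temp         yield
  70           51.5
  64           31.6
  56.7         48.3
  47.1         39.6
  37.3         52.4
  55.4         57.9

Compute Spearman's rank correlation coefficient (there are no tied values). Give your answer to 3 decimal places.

-0.314

Rank temp: 6, 5, 4, 2, 1, 3
Rank yield: 4, 1, 3, 2, 5, 6
d = rank(temp) − rank(yield): 2, 4, 1, 0, -4, -3; Σd² = 46
ρ = 1 − 6Σd² / [n(n²−1)] = 1 − 6×46 / (6×35) = 1 − 276/210 ≈ -0.314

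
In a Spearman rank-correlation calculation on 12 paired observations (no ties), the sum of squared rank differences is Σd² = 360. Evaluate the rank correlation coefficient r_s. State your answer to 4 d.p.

-0.2587

ρ = 1 − 6Σd² / [n(n²−1)] = 1 − 6×360 / (12×143)
  = 1 − 2160/1716 = 1 − 1.25874 ≈ -0.2587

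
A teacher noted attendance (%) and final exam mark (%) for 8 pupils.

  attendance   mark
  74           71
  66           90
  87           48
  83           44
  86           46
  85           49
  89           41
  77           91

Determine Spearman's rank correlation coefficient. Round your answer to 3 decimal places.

-0.762

Rank attendance: 2, 1, 7, 4, 6, 5, 8, 3
Rank mark: 6, 7, 4, 2, 3, 5, 1, 8
d = rank(attendance) − rank(mark): -4, -6, 3, 2, 3, 0, 7, -5; Σd² = 148
ρ = 1 − 6Σd² / [n(n²−1)] = 1 − 6×148 / (8×63) = 1 − 888/504 ≈ -0.762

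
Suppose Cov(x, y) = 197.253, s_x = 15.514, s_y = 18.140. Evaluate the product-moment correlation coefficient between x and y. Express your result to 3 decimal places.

0.701

r = Cov(x,y) / (s_x · s_y) = 197.253 / (15.514 × 18.140)
  = 197.253 / 281.4240 ≈ 0.701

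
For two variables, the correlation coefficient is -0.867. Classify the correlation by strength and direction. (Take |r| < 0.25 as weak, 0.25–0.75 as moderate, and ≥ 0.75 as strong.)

r = -0.867 < 0 so the relationship is negative.
|r| = 0.867, which falls in the strong range.

strong negative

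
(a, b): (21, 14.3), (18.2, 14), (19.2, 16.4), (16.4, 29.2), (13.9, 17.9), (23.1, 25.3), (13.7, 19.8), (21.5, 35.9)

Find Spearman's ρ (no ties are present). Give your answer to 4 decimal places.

Rank a: 6, 4, 5, 3, 2, 8, 1, 7
Rank b: 2, 1, 3, 7, 4, 6, 5, 8
d = rank(a) − rank(b): 4, 3, 2, -4, -2, 2, -4, -1; Σd² = 70
ρ = 1 − 6Σd² / [n(n²−1)] = 1 − 6×70 / (8×63) = 1 − 420/504 ≈ 0.1667

0.1667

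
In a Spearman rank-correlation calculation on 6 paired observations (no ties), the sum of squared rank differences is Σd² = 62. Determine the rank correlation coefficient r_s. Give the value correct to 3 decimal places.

-0.771

ρ = 1 − 6Σd² / [n(n²−1)] = 1 − 6×62 / (6×35)
  = 1 − 372/210 = 1 − 1.7714 ≈ -0.771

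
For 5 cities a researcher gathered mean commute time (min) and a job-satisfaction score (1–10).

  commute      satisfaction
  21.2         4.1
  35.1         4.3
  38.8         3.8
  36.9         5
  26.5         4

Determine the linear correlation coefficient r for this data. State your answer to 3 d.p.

0.270

n = 5, Σx = 158.5, Σy = 21.2, Σx² = 5250.75, Σy² = 90.74, Σxy = 675.79
nΣxy − ΣxΣy = 3378.95 − 3360.2 = 18.75
nΣx² − (Σx)² = 26253.75 − 25122.25 = 1131.5; nΣy² − (Σy)² = 453.7 − 449.44 = 4.26
r = 18.75 / √(1131.5 × 4.26) = 18.75 / 69.4276 ≈ 0.270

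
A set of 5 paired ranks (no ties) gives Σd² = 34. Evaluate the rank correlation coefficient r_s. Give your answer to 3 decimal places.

-0.700

ρ = 1 − 6Σd² / [n(n²−1)] = 1 − 6×34 / (5×24)
  = 1 − 204/120 = 1 − 1.7000 ≈ -0.700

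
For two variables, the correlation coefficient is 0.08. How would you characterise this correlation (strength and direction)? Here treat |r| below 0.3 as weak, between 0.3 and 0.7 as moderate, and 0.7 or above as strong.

r = 0.08 > 0 so the relationship is positive.
|r| = 0.08, which falls in the weak range.

weak positive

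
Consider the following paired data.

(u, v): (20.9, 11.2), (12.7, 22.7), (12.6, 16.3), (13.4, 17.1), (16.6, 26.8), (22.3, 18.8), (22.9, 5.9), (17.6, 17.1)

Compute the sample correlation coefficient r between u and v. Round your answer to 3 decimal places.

-0.541

n = 8, Σu = 139, Σv = 135.9, Σu² = 2543.44, Σv² = 2597.73, Σuv = 2257.08
nΣuv − ΣuΣv = 18056.64 − 18890.1 = -833.46
nΣu² − (Σu)² = 20347.52 − 19321 = 1026.52; nΣv² − (Σv)² = 20781.84 − 18468.81 = 2313.03
r = -833.46 / √(1026.52 × 2313.03) = -833.46 / 1540.8996 ≈ -0.541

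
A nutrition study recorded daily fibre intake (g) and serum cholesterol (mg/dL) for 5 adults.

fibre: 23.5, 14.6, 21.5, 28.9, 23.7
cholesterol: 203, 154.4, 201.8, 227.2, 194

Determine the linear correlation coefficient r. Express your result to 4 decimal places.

0.9656

n = 5, Σx = 112.2, Σy = 980.4, Σx² = 2624.56, Σy² = 195027.44, Σxy = 22527.32
nΣxy − ΣxΣy = 112636.6 − 110000.88 = 2635.72
nΣx² − (Σx)² = 13122.8 − 12588.84 = 533.96; nΣy² − (Σy)² = 975137.2 − 961184.16 = 13953.04
r = 2635.72 / √(533.96 × 13953.04) = 2635.72 / 2729.5357 ≈ 0.9656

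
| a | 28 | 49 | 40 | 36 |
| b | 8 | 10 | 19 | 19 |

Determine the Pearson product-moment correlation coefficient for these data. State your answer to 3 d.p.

0.105

n = 4, Σa = 153, Σb = 56, Σa² = 6081, Σb² = 886, Σab = 2158
nΣab − ΣaΣb = 8632 − 8568 = 64
nΣa² − (Σa)² = 24324 − 23409 = 915; nΣb² − (Σb)² = 3544 − 3136 = 408
r = 64 / √(915 × 408) = 64 / 610.9992 ≈ 0.105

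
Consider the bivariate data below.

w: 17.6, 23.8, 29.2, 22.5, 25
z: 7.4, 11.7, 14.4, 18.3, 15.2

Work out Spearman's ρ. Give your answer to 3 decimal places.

0.300

Rank w: 1, 3, 5, 2, 4
Rank z: 1, 2, 3, 5, 4
d = rank(w) − rank(z): 0, 1, 2, -3, 0; Σd² = 14
ρ = 1 − 6Σd² / [n(n²−1)] = 1 − 6×14 / (5×24) = 1 − 84/120 ≈ 0.300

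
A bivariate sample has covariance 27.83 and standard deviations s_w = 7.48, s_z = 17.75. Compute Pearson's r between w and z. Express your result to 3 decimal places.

r = Cov(w,z) / (s_w · s_z) = 27.83 / (7.48 × 17.75)
  = 27.83 / 132.7700 ≈ 0.210

0.210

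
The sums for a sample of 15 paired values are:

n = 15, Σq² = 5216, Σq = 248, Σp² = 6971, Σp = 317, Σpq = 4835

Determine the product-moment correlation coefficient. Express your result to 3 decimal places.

r = (nΣpq − ΣpΣq) / √[(nΣp² − (Σp)²)(nΣq² − (Σq)²)]
Numerator: 15×4835 − 317×248 = -6091
Denominator: √[(104565 − 100489)(78240 − 61504)] = √[4076 × 16736] = 8259.2939
r = -6091 / 8259.2939 ≈ -0.737

-0.737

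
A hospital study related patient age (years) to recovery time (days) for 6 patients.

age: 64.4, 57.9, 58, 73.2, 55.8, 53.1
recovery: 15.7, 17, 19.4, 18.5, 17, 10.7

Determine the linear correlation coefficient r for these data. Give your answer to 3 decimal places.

n = 6, Σx = 362.4, Σy = 98.3, Σx² = 22155.26, Σy² = 1657.59, Σxy = 5991.55
nΣxy − ΣxΣy = 35949.3 − 35623.92 = 325.38
nΣx² − (Σx)² = 132931.56 − 131333.76 = 1597.8; nΣy² − (Σy)² = 9945.54 − 9662.89 = 282.65
r = 325.38 / √(1597.8 × 282.65) = 325.38 / 672.0254 ≈ 0.484

0.484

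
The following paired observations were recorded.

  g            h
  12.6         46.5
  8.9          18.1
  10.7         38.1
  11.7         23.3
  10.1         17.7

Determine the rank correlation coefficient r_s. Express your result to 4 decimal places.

Rank g: 5, 1, 3, 4, 2
Rank h: 5, 2, 4, 3, 1
d = rank(g) − rank(h): 0, -1, -1, 1, 1; Σd² = 4
ρ = 1 − 6Σd² / [n(n²−1)] = 1 − 6×4 / (5×24) = 1 − 24/120 ≈ 0.8000

0.8000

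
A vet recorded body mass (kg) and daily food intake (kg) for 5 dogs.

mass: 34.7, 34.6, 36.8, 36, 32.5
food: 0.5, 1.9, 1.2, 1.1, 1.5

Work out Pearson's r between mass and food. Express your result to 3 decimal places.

-0.267

n = 5, Σx = 174.6, Σy = 6.2, Σx² = 6107.74, Σy² = 8.76, Σxy = 215.6
nΣxy − ΣxΣy = 1078 − 1082.52 = -4.52
nΣx² − (Σx)² = 30538.7 − 30485.16 = 53.54; nΣy² − (Σy)² = 43.8 − 38.44 = 5.36
r = -4.52 / √(53.54 × 5.36) = -4.52 / 16.9403 ≈ -0.267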